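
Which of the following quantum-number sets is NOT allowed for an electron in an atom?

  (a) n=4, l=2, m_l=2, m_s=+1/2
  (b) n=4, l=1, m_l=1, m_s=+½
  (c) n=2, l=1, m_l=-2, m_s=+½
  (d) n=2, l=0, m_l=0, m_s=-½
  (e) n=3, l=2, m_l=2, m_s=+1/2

(c) has |m_l| = 2 > l = 1, violating −l ≤ m_l ≤ l.
The remaining sets (a), (b), (d), (e) satisfy all four rules.

(c)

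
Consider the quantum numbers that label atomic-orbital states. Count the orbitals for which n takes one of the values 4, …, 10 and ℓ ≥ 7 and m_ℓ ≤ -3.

Count contributing orbitals for each principal shell:
n=8 → 5; n=9 → 11; n=10 → 18.
Total orbitals: 5 + 11 + 18 = 34.

34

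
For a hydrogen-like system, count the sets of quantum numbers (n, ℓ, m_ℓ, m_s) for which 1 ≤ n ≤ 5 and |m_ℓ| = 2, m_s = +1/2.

Work shell by shell — for each n, count the (ℓ, m_ℓ) pairs that satisfy |m_ℓ| = 2:
n=3 → 2; n=4 → 4; n=5 → 6.
Orbitals: 2 + 4 + 6 = 12. With m_s fixed to +1/2 there is one state per orbital, so 12 states.

12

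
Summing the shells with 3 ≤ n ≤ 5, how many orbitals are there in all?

Shell n has n² orbitals: 3²=9 + 4²=16 + 5²=25 = 50 orbitals.

50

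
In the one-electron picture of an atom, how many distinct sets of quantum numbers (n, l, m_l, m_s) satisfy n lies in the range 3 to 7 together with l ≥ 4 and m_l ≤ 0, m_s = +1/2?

Per-shell orbital counts meeting the constraint:
n=5 → 5; n=6 → 11; n=7 → 18.
Orbitals: 5 + 11 + 18 = 34. With m_s fixed to +1/2 there is one state per orbital, so 34 states.

34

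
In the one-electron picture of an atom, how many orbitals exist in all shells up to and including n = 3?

14

Total orbitals = 1² + 2² + 3² = 14.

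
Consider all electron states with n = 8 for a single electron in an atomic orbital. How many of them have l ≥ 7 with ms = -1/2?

15

Go through l = 0, …, 7 (the values permitted for n = 8).
Contributions: l=7 → 15.
Orbitals: 15. With ms fixed to a single value there is one state per orbital, giving 15 states.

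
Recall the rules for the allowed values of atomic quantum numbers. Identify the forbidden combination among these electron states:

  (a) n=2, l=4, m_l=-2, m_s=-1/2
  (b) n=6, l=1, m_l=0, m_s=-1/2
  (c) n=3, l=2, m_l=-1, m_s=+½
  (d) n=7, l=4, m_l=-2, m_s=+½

(a)

(a) has l = 4 ≥ n = 2, violating 0 ≤ l ≤ n−1.
The remaining sets (b), (c), (d) satisfy all four rules.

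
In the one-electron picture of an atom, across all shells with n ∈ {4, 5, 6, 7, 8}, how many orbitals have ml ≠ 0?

Per-shell orbital counts meeting the constraint:
n=4 → 12; n=5 → 20; n=6 → 30; n=7 → 42; n=8 → 56.
Total orbitals: 12 + 20 + 30 + 42 + 56 = 160.

160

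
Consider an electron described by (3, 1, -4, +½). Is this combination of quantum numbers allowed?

No

The magnetic quantum number must satisfy −l ≤ m_l ≤ l. With l = 1, m_l can only be -1, 0, 1, so m_l = -4 is forbidden.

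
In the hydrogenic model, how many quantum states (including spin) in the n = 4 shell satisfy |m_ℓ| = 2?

8

The n = 4 shell has ℓ = 0 through 3; check each.
Per ℓ-value: ℓ=2 → 2; ℓ=3 → 2.
Orbitals: 2 + 2 = 4. Each orbital carries two spin states, so 4 × 2 = 8 states.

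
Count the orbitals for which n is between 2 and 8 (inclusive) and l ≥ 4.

Work shell by shell — for each n, count the (l, ml) pairs that satisfy l ≥ 4:
n=5 → 9; n=6 → 20; n=7 → 33; n=8 → 48.
Total orbitals: 9 + 20 + 33 + 48 = 110.

110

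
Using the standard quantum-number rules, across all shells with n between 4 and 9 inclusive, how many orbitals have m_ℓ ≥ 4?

35

Count contributing orbitals for each principal shell:
n=5 → 1; n=6 → 3; n=7 → 6; n=8 → 10; n=9 → 15.
Total orbitals: 1 + 3 + 6 + 10 + 15 = 35.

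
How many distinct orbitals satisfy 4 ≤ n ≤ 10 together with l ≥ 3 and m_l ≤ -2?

112

Go shell by shell, enumerating (l, m_l) with l ≥ 3 and m_l ≤ -2:
n=4 → 2; n=5 → 5; n=6 → 9; n=7 → 14; n=8 → 20; n=9 → 27; n=10 → 35.
Total orbitals: 2 + 5 + 9 + 14 + 20 + 27 + 35 = 112.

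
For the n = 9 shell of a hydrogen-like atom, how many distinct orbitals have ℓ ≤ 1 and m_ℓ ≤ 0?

3

For n = 9, ℓ ranges over 0 … 8.
The (ℓ, m_ℓ) pairs meeting ℓ ≤ 1 and m_ℓ ≤ 0 give: ℓ=0 → 1; ℓ=1 → 2.
Total orbitals: 1 + 2 = 3.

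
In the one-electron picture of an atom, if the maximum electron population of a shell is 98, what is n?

n = 7

2n² = 98 ⇒ n² = 49 ⇒ n = 7.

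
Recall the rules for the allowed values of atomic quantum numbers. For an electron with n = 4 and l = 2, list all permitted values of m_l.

-2, -1, 0, 1, 2

m_l takes every integer from −l to +l. With l = 2 that gives the 5 values -2, -1, 0, 1, 2.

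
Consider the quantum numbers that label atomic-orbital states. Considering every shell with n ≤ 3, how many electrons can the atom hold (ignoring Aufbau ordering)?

Total orbitals = 1² + 2² + 3² = 14. Doubling for spin gives 28 electrons.

28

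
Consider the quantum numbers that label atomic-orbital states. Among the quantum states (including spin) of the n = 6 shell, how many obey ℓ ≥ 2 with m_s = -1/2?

32

The n = 6 shell has ℓ = 0 through 5; check each.
Orbitals with ℓ ≥ 2, by ℓ: ℓ=2 → 5; ℓ=3 → 7; ℓ=4 → 9; ℓ=5 → 11.
Orbitals: 5 + 7 + 9 + 11 = 32. With m_s fixed to a single value there is one state per orbital, giving 32 states.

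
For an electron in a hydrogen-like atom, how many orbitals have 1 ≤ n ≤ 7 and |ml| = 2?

30

For each n in the range, tally the orbitals obeying |ml| = 2:
n=3 → 2; n=4 → 4; n=5 → 6; n=6 → 8; n=7 → 10.
Total orbitals: 2 + 4 + 6 + 8 + 10 = 30.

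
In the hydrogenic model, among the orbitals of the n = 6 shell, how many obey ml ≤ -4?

3

For n = 6, l ranges over 0 … 5.
Per l-value: l=4 → 1; l=5 → 2.
Total orbitals: 1 + 2 = 3.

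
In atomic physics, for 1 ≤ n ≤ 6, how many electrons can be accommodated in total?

182

Total orbitals = 1² + 2² + 3² + 4² + 5² + 6² = 91. Doubling for spin gives 182 electrons.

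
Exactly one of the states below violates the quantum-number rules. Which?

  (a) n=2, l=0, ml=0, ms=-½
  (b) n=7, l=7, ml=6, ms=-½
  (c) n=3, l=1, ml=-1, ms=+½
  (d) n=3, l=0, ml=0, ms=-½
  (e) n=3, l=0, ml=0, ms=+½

(b) has l = 7 ≥ n = 7, violating 0 ≤ l ≤ n−1.
The remaining sets (a), (c), (d), (e) satisfy all four rules.

(b)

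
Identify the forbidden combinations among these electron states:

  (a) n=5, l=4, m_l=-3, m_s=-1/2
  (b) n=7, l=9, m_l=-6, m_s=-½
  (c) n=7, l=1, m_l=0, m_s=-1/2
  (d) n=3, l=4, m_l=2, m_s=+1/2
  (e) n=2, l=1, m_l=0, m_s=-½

(b) has l = 9 ≥ n = 7, violating 0 ≤ l ≤ n−1.
(d) has l = 4 ≥ n = 3, violating 0 ≤ l ≤ n−1.
The remaining sets (a), (c), (e) satisfy all four rules.

(b) and (d)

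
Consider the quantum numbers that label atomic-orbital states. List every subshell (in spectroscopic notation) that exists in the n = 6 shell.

For n = 6, l runs from 0 to 5. In spectroscopic notation l = 0,1,2,… ↔ s,p,d,f,g,h,i, so the subshells are 6s, 6p, 6d, 6f, 6g, 6h.

6s, 6p, 6d, 6f, 6g, 6h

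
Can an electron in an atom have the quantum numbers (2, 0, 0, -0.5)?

Yes

n = 2 is a positive integer. ℓ = 0 satisfies 0 ≤ ℓ ≤ n−1 = 1. m_ℓ = 0 lies in the range −ℓ … +ℓ (here 0). m_s = -1/2 is one of ±1/2.
All four constraints are satisfied.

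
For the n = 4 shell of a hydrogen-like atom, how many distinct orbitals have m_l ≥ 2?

3

Go through l = 0, …, 3 (the values permitted for n = 4).
Contributions: l=2 → 1; l=3 → 2.
Total orbitals: 1 + 2 = 3.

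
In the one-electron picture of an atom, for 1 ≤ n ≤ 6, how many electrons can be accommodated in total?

Total orbitals = 1² + 2² + 3² + 4² + 5² + 6² = 91. Doubling for spin gives 182 electrons.

182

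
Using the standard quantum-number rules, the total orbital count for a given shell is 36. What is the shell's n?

n = 6

n² = 36 ⇒ n = 6.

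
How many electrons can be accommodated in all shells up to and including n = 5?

110

Total orbitals = 1² + 2² + 3² + 4² + 5² = 55. Doubling for spin gives 110 electrons.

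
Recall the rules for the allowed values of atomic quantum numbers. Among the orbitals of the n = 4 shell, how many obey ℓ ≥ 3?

For n = 4, ℓ ranges over 0 … 3.
The (ℓ, m_ℓ) pairs meeting ℓ ≥ 3 give: ℓ=3 → 7.
Total orbitals: 7.

7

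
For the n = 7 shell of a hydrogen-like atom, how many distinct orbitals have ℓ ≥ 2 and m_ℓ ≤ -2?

15

For n = 7, ℓ ranges over 0 … 6.
Per ℓ-value: ℓ=2 → 1; ℓ=3 → 2; ℓ=4 → 3; ℓ=5 → 4; ℓ=6 → 5.
Total orbitals: 1 + 2 + 3 + 4 + 5 = 15.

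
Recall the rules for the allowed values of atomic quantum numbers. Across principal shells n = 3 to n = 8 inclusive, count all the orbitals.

199

Shell n has n² orbitals: 3²=9 + 4²=16 + 5²=25 + 6²=36 + 7²=49 + 8²=64 = 199 orbitals.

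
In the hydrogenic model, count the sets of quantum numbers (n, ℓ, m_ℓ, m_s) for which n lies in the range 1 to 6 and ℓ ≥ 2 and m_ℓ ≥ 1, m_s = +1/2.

Go shell by shell, enumerating (ℓ, m_ℓ) with ℓ ≥ 2 and m_ℓ ≥ 1:
n=3 → 2; n=4 → 5; n=5 → 9; n=6 → 14.
Orbitals: 2 + 5 + 9 + 14 = 30. With m_s fixed to +1/2 there is one state per orbital, so 30 states.

30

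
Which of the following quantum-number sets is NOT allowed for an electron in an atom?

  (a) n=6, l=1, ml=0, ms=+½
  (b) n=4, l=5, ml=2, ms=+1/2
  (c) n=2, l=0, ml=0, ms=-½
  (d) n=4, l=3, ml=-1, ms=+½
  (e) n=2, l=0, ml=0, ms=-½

(b)

(b) has l = 5 ≥ n = 4, violating 0 ≤ l ≤ n−1.
The remaining sets (a), (c), (d), (e) satisfy all four rules.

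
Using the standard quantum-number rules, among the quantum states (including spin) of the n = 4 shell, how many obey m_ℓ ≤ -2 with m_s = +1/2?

The n = 4 shell has ℓ = 0 through 3; check each.
Per ℓ-value: ℓ=2 → 1; ℓ=3 → 2.
Orbitals: 1 + 2 = 3. With m_s fixed to a single value there is one state per orbital, giving 3 states.

3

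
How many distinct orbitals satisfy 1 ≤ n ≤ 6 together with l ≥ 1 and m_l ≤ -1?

35

Count contributing orbitals for each principal shell:
n=2 → 1; n=3 → 3; n=4 → 6; n=5 → 10; n=6 → 15.
Total orbitals: 1 + 3 + 6 + 10 + 15 = 35.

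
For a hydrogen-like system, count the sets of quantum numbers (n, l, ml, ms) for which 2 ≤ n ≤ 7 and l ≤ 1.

48

Go shell by shell, enumerating (l, ml) with l ≤ 1:
n=2 → 4; n=3 → 4; n=4 → 4; n=5 → 4; n=6 → 4; n=7 → 4.
Orbitals: 4 + 4 + 4 + 4 + 4 + 4 = 24. Including both spin states (ms = ±1/2) gives 2 × 24 = 48 states.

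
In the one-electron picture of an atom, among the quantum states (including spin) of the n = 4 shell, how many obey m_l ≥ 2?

6

With n = 4 the allowed l are 0, 1, …, 3.
Contributions: l=2 → 1; l=3 → 2.
Orbitals: 1 + 2 = 3. Each orbital carries two spin states, so 3 × 2 = 6 states.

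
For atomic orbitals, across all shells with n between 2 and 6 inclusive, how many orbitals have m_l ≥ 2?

20

Work shell by shell — for each n, count the (l, m_l) pairs that satisfy m_l ≥ 2:
n=3 → 1; n=4 → 3; n=5 → 6; n=6 → 10.
Total orbitals: 1 + 3 + 6 + 10 = 20.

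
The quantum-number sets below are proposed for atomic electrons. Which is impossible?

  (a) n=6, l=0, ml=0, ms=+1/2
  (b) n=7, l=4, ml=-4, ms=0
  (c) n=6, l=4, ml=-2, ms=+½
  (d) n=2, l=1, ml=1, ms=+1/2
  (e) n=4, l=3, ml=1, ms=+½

(b)

(b) has ms = 0, but an electron's spin must be ±1/2.
The remaining sets (a), (c), (d), (e) satisfy all four rules.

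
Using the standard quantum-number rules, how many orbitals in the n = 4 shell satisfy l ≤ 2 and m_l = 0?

With n = 4 the allowed l are 0, 1, …, 3.
Contributions: l=0 → 1; l=1 → 1; l=2 → 1.
Total orbitals: 1 + 1 + 1 = 3.

3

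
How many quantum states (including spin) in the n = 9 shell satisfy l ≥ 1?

160

For n = 9, l ranges over 0 … 8.
Orbitals with l ≥ 1, by l: l=1 → 3; l=2 → 5; l=3 → 7; l=4 → 9; l=5 → 11; l=6 → 13; l=7 → 15; l=8 → 17.
Orbitals: 3 + 5 + 7 + 9 + 11 + 13 + 15 + 17 = 80. Each orbital carries two spin states, so 80 × 2 = 160 states.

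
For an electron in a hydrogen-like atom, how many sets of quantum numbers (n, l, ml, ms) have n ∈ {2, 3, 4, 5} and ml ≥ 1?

40

Go shell by shell, enumerating (l, ml) with ml ≥ 1:
n=2 → 1; n=3 → 3; n=4 → 6; n=5 → 10.
Orbitals: 1 + 3 + 6 + 10 = 20. Including both spin states (ms = ±1/2) gives 2 × 20 = 40 states.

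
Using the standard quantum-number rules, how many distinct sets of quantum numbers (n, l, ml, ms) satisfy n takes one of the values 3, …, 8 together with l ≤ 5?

316

Per-shell orbital counts meeting the constraint:
n=3 → 9; n=4 → 16; n=5 → 25; n=6 → 36; n=7 → 36; n=8 → 36.
Orbitals: 9 + 16 + 25 + 36 + 36 + 36 = 158. Including both spin states (ms = ±1/2) gives 2 × 158 = 316 states.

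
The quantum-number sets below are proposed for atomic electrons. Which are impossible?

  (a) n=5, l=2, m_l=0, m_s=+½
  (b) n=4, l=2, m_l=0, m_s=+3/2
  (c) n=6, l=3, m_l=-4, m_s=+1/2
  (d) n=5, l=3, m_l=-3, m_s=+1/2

(b) and (c)

(b) has m_s = +3/2, but an electron's spin must be ±1/2.
(c) has |m_l| = 4 > l = 3, violating −l ≤ m_l ≤ l.
The remaining sets (a), (d) satisfy all four rules.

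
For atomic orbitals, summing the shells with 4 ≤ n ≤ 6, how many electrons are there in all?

Shell n has n² orbitals: 4²=16 + 5²=25 + 6²=36 = 77 orbitals.
Two spin states per orbital: 2 × 77 = 154 electrons.

154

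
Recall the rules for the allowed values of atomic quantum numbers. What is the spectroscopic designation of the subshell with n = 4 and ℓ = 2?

4d

ℓ = 2 corresponds to the letter 'd', so the subshell is 4d.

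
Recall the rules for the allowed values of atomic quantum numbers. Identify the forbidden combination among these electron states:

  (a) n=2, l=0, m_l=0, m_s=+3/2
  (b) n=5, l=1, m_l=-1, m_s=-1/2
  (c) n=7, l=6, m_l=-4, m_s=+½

(a) has m_s = +3/2, but an electron's spin must be ±1/2.
The remaining sets (b), (c) satisfy all four rules.

(a)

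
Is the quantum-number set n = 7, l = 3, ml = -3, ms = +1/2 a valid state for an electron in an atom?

n = 7 is a positive integer. l = 3 satisfies 0 ≤ l ≤ n−1 = 6. ml = -3 lies in the range −l … +l (here −3 … 3). ms = +1/2 is one of ±1/2.
All four constraints are satisfied.

Valid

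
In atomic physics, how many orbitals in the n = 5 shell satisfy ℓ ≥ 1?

Contributions: ℓ=1 → 3; ℓ=2 → 5; ℓ=3 → 7; ℓ=4 → 9.
Total orbitals: 3 + 5 + 7 + 9 = 24.

24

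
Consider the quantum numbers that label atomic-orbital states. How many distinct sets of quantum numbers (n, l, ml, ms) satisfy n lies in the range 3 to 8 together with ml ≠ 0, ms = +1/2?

166

Count contributing orbitals for each principal shell:
n=3 → 6; n=4 → 12; n=5 → 20; n=6 → 30; n=7 → 42; n=8 → 56.
Orbitals: 6 + 12 + 20 + 30 + 42 + 56 = 166. With ms fixed to +1/2 there is one state per orbital, so 166 states.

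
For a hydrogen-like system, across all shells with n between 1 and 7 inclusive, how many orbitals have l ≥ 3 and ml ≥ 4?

Go shell by shell, enumerating (l, ml) with l ≥ 3 and ml ≥ 4:
n=5 → 1; n=6 → 3; n=7 → 6.
Total orbitals: 1 + 3 + 6 = 10.

10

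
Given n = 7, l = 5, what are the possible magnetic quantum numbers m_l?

-5, -4, -3, -2, -1, 0, 1, 2, 3, 4, 5

m_l takes every integer from −l to +l. With l = 5 that gives the 11 values -5, -4, -3, -2, -1, 0, 1, 2, 3, 4, 5.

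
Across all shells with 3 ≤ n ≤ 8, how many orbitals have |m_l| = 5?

12

Per-shell orbital counts meeting the constraint:
n=6 → 2; n=7 → 4; n=8 → 6.
Total orbitals: 2 + 4 + 6 = 12.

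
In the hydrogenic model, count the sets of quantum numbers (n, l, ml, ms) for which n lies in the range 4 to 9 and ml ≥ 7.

8

Per-shell orbital counts meeting the constraint:
n=8 → 1; n=9 → 3.
Orbitals: 1 + 3 = 4. Including both spin states (ms = ±1/2) gives 2 × 4 = 8 states.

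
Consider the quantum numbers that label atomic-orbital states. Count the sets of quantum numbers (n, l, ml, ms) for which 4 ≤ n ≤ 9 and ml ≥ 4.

Work shell by shell — for each n, count the (l, ml) pairs that satisfy ml ≥ 4:
n=5 → 1; n=6 → 3; n=7 → 6; n=8 → 10; n=9 → 15.
Orbitals: 1 + 3 + 6 + 10 + 15 = 35. Including both spin states (ms = ±1/2) gives 2 × 35 = 70 states.

70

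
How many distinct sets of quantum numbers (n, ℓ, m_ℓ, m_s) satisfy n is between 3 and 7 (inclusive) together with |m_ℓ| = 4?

Work shell by shell — for each n, count the (ℓ, m_ℓ) pairs that satisfy |m_ℓ| = 4:
n=5 → 2; n=6 → 4; n=7 → 6.
Orbitals: 2 + 4 + 6 = 12. Including both spin states (m_s = ±1/2) gives 2 × 12 = 24 states.

24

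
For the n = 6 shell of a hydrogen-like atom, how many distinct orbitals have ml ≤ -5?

1

For n = 6, l ranges over 0 … 5.
The (l, ml) pairs meeting ml ≤ -5 give: l=5 → 1.
Total orbitals: 1.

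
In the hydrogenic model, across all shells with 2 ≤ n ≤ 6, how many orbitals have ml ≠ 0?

Count contributing orbitals for each principal shell:
n=2 → 2; n=3 → 6; n=4 → 12; n=5 → 20; n=6 → 30.
Total orbitals: 2 + 6 + 12 + 20 + 30 = 70.

70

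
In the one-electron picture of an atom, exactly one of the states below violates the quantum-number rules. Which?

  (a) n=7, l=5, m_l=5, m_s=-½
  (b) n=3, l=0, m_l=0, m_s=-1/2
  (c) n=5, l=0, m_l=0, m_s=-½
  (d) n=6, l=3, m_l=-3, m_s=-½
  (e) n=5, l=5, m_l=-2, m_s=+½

(e) has l = 5 ≥ n = 5, violating 0 ≤ l ≤ n−1.
The remaining sets (a), (b), (c), (d) satisfy all four rules.

(e)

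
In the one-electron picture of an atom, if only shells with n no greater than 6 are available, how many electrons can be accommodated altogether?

182

Total orbitals = 1² + 2² + 3² + 4² + 5² + 6² = 91. Doubling for spin gives 182 electrons.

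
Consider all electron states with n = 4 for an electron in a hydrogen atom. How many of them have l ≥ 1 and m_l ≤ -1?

For n = 4, l ranges over 0 … 3.
Per l-value: l=1 → 1; l=2 → 2; l=3 → 3.
Orbitals: 1 + 2 + 3 = 6. Each orbital carries two spin states, so 6 × 2 = 12 states.

12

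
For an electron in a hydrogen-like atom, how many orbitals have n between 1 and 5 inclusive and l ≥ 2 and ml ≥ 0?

Treat each shell separately and count matching orbitals:
n=3 → 3; n=4 → 7; n=5 → 12.
Total orbitals: 3 + 7 + 12 = 22.

22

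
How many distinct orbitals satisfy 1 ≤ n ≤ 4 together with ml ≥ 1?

10

Per-shell orbital counts meeting the constraint:
n=2 → 1; n=3 → 3; n=4 → 6.
Total orbitals: 1 + 3 + 6 = 10.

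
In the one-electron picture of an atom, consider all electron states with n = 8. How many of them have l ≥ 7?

30

The n = 8 shell has l = 0 through 7; check each.
Orbitals with l ≥ 7, by l: l=7 → 15.
Orbitals: 15. Each orbital carries two spin states, so 15 × 2 = 30 states.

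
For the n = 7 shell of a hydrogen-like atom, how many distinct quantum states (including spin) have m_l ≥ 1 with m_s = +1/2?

21

Per l-value: l=1 → 1; l=2 → 2; l=3 → 3; l=4 → 4; l=5 → 5; l=6 → 6.
Orbitals: 1 + 2 + 3 + 4 + 5 + 6 = 21. With m_s fixed to a single value there is one state per orbital, giving 21 states.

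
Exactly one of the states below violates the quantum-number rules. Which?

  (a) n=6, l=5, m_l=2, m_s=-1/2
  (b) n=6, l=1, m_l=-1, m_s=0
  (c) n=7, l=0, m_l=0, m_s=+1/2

(b)

(b) has m_s = 0, but an electron's spin must be ±1/2.
The remaining sets (a), (c) satisfy all four rules.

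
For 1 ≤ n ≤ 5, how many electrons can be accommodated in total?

110

Total orbitals = 1² + 2² + 3² + 4² + 5² = 55. Doubling for spin gives 110 electrons.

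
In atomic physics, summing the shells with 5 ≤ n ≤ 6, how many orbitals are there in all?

Shell n has n² orbitals: 5²=25 + 6²=36 = 61 orbitals.

61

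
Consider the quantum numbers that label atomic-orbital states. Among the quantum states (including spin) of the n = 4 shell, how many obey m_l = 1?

Go through l = 0, …, 3 (the values permitted for n = 4).
The (l, m_l) pairs meeting m_l = 1 give: l=1 → 1; l=2 → 1; l=3 → 1.
Orbitals: 1 + 1 + 1 = 3. Each orbital carries two spin states, so 3 × 2 = 6 states.

6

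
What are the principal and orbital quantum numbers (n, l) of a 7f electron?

n = 7, l = 3

The leading integer gives n = 7; the letter 'f' means l = 3.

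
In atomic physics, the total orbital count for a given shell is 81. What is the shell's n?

n² = 81 ⇒ n = 9.

n = 9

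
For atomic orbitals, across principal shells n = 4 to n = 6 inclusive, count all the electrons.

Shell n has n² orbitals: 4²=16 + 5²=25 + 6²=36 = 77 orbitals.
Two spin states per orbital: 2 × 77 = 154 electrons.

154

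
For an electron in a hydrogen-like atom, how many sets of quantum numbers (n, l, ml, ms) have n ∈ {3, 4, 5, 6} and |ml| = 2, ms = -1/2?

Count contributing orbitals for each principal shell:
n=3 → 2; n=4 → 4; n=5 → 6; n=6 → 8.
Orbitals: 2 + 4 + 6 + 8 = 20. With ms fixed to -1/2 there is one state per orbital, so 20 states.

20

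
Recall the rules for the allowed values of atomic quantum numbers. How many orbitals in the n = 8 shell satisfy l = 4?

9

The (l, m_l) pairs meeting l = 4 give: l=4 → 9.
Total orbitals: 9.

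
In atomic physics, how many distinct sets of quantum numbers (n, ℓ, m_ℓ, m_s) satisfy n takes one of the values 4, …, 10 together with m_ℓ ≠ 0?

644

Work shell by shell — for each n, count the (ℓ, m_ℓ) pairs that satisfy m_ℓ ≠ 0:
n=4 → 12; n=5 → 20; n=6 → 30; n=7 → 42; n=8 → 56; n=9 → 72; n=10 → 90.
Orbitals: 12 + 20 + 30 + 42 + 56 + 72 + 90 = 322. Including both spin states (m_s = ±1/2) gives 2 × 322 = 644 states.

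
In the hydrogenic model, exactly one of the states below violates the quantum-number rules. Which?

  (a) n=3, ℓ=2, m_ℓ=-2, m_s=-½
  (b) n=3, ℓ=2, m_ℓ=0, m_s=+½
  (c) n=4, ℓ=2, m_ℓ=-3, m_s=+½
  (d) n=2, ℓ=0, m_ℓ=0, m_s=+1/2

(c) has |m_ℓ| = 3 > ℓ = 2, violating −ℓ ≤ m_ℓ ≤ ℓ.
The remaining sets (a), (b), (d) satisfy all four rules.

(c)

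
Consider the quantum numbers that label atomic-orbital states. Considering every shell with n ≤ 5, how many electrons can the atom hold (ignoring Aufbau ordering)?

110

Total orbitals = 1² + 2² + 3² + 4² + 5² = 55. Doubling for spin gives 110 electrons.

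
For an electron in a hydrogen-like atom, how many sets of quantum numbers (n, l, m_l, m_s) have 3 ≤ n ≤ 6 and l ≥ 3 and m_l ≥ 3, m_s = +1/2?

Treat each shell separately and count matching orbitals:
n=4 → 1; n=5 → 3; n=6 → 6.
Orbitals: 1 + 3 + 6 = 10. With m_s fixed to +1/2 there is one state per orbital, so 10 states.

10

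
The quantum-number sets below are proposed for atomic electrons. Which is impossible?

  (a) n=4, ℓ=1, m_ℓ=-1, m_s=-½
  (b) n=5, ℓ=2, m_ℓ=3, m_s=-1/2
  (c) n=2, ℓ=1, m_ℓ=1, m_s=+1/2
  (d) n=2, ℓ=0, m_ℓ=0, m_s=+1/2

(b)

(b) has |m_ℓ| = 3 > ℓ = 2, violating −ℓ ≤ m_ℓ ≤ ℓ.
The remaining sets (a), (c), (d) satisfy all four rules.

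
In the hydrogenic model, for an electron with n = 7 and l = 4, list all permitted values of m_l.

-4, -3, -2, -1, 0, 1, 2, 3, 4

m_l takes every integer from −l to +l. With l = 4 that gives the 9 values -4, -3, -2, -1, 0, 1, 2, 3, 4.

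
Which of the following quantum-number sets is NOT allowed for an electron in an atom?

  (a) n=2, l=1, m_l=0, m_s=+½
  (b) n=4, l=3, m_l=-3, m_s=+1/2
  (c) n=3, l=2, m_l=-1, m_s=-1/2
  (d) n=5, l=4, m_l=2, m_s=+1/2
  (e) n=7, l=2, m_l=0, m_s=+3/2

(e) has m_s = +3/2, but an electron's spin must be ±1/2.
The remaining sets (a), (b), (c), (d) satisfy all four rules.

(e)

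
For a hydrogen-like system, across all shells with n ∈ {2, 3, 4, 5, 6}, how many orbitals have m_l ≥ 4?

Go shell by shell, enumerating (l, m_l) with m_l ≥ 4:
n=5 → 1; n=6 → 3.
Total orbitals: 1 + 3 = 4.

4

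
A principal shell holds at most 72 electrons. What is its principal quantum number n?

n = 6

2n² = 72 ⇒ n² = 36 ⇒ n = 6.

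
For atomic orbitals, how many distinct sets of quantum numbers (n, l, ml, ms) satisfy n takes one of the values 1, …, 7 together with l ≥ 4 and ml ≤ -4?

20

Treat each shell separately and count matching orbitals:
n=5 → 1; n=6 → 3; n=7 → 6.
Orbitals: 1 + 3 + 6 = 10. Including both spin states (ms = ±1/2) gives 2 × 10 = 20 states.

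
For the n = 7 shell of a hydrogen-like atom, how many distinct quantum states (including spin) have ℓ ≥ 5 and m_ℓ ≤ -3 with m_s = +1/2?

For n = 7, ℓ ranges over 0 … 6.
Orbitals with ℓ ≥ 5 and m_ℓ ≤ -3, by ℓ: ℓ=5 → 3; ℓ=6 → 4.
Orbitals: 3 + 4 = 7. With m_s fixed to a single value there is one state per orbital, giving 7 states.

7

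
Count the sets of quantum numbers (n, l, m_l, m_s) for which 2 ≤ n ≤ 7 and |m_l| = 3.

40

Per-shell orbital counts meeting the constraint:
n=4 → 2; n=5 → 4; n=6 → 6; n=7 → 8.
Orbitals: 2 + 4 + 6 + 8 = 20. Including both spin states (m_s = ±1/2) gives 2 × 20 = 40 states.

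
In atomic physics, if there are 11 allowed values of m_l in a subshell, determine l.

m_l ranges over 2l+1 integers, so 2l+1 = 11 ⇒ l = 5.

l = 5 (h)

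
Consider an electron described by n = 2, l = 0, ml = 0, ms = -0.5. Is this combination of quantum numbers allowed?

n = 2 is a positive integer. l = 0 satisfies 0 ≤ l ≤ n−1 = 1. ml = 0 lies in the range −l … +l (here 0). ms = -1/2 is one of ±1/2.
All four constraints are satisfied.

Valid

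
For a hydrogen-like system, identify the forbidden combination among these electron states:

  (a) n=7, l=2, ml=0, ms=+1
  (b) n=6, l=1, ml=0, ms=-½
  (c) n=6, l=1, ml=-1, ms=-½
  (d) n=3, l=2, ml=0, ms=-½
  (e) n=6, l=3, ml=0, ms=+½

(a)

(a) has ms = +1, but an electron's spin must be ±1/2.
The remaining sets (b), (c), (d), (e) satisfy all four rules.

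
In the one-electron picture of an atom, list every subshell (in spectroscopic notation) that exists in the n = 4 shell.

4s, 4p, 4d, 4f

For n = 4, l runs from 0 to 3. In spectroscopic notation l = 0,1,2,… ↔ s,p,d,f,g,h,i, so the subshells are 4s, 4p, 4d, 4f.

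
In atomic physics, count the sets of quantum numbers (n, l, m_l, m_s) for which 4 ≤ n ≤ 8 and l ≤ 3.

Count contributing orbitals for each principal shell:
n=4 → 16; n=5 → 16; n=6 → 16; n=7 → 16; n=8 → 16.
Orbitals: 16 + 16 + 16 + 16 + 16 = 80. Including both spin states (m_s = ±1/2) gives 2 × 80 = 160 states.

160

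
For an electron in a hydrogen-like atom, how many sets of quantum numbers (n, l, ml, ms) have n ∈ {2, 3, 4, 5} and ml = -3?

6

Count contributing orbitals for each principal shell:
n=4 → 1; n=5 → 2.
Orbitals: 1 + 2 = 3. Including both spin states (ms = ±1/2) gives 2 × 3 = 6 states.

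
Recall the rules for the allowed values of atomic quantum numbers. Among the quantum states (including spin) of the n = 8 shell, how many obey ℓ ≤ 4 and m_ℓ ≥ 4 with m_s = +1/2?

1

The n = 8 shell has ℓ = 0 through 7; check each.
Orbitals with ℓ ≤ 4 and m_ℓ ≥ 4, by ℓ: ℓ=4 → 1.
Orbitals: 1. With m_s fixed to a single value there is one state per orbital, giving 1 state.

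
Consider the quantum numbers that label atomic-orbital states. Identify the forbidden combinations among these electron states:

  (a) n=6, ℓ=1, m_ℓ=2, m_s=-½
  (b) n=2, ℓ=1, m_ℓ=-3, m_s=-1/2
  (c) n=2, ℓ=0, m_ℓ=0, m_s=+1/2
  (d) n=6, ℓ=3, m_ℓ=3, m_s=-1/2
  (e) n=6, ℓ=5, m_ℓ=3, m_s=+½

(a) has |m_ℓ| = 2 > ℓ = 1, violating −ℓ ≤ m_ℓ ≤ ℓ.
(b) has |m_ℓ| = 3 > ℓ = 1, violating −ℓ ≤ m_ℓ ≤ ℓ.
The remaining sets (c), (d), (e) satisfy all four rules.

(a) and (b)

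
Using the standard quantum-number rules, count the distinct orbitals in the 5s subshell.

A subshell has 2l+1 orbitals; with l = 0, that's 1.

1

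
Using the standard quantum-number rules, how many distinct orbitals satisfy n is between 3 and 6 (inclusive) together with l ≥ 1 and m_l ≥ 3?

Per-shell orbital counts meeting the constraint:
n=4 → 1; n=5 → 3; n=6 → 6.
Total orbitals: 1 + 3 + 6 = 10.

10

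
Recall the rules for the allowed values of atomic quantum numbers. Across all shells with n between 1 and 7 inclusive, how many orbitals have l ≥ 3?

90

Work shell by shell — for each n, count the (l, m_l) pairs that satisfy l ≥ 3:
n=4 → 7; n=5 → 16; n=6 → 27; n=7 → 40.
Total orbitals: 7 + 16 + 27 + 40 = 90.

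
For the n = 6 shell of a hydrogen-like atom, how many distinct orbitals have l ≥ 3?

The n = 6 shell has l = 0 through 5; check each.
Per l-value: l=3 → 7; l=4 → 9; l=5 → 11.
Total orbitals: 7 + 9 + 11 = 27.

27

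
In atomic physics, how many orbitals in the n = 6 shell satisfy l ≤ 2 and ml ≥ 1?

3

With n = 6 the allowed l are 0, 1, …, 5.
Contributions: l=1 → 1; l=2 → 2.
Total orbitals: 1 + 2 = 3.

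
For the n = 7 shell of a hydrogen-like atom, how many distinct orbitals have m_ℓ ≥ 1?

With n = 7 the allowed ℓ are 0, 1, …, 6.
Per ℓ-value: ℓ=1 → 1; ℓ=2 → 2; ℓ=3 → 3; ℓ=4 → 4; ℓ=5 → 5; ℓ=6 → 6.
Total orbitals: 1 + 2 + 3 + 4 + 5 + 6 = 21.

21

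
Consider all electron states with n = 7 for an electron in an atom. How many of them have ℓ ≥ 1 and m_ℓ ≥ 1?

Go through ℓ = 0, …, 6 (the values permitted for n = 7).
Contributions: ℓ=1 → 1; ℓ=2 → 2; ℓ=3 → 3; ℓ=4 → 4; ℓ=5 → 5; ℓ=6 → 6.
Orbitals: 1 + 2 + 3 + 4 + 5 + 6 = 21. Each orbital carries two spin states, so 21 × 2 = 42 states.

42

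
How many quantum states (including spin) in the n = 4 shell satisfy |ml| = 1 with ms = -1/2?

Contributions: l=1 → 2; l=2 → 2; l=3 → 2.
Orbitals: 2 + 2 + 2 = 6. With ms fixed to a single value there is one state per orbital, giving 6 states.

6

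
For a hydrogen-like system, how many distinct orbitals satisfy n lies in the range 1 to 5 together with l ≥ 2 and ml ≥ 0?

Go shell by shell, enumerating (l, ml) with l ≥ 2 and ml ≥ 0:
n=3 → 3; n=4 → 7; n=5 → 12.
Total orbitals: 3 + 7 + 12 = 22.

22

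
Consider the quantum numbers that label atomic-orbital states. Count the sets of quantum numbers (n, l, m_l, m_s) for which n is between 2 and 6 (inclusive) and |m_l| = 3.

For each n in the range, tally the orbitals obeying |m_l| = 3:
n=4 → 2; n=5 → 4; n=6 → 6.
Orbitals: 2 + 4 + 6 = 12. Including both spin states (m_s = ±1/2) gives 2 × 12 = 24 states.

24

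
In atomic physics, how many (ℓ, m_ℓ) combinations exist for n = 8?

64

The n = 8 shell contains n² = 8² = 64 orbitals.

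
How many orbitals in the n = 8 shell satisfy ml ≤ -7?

For n = 8, l ranges over 0 … 7.
The (l, ml) pairs meeting ml ≤ -7 give: l=7 → 1.
Total orbitals: 1.

1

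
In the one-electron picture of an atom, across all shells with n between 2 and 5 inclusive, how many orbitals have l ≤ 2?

31

Treat each shell separately and count matching orbitals:
n=2 → 4; n=3 → 9; n=4 → 9; n=5 → 9.
Total orbitals: 4 + 9 + 9 + 9 = 31.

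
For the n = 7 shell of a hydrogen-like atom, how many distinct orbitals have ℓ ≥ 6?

13

Per ℓ-value: ℓ=6 → 13.
Total orbitals: 13.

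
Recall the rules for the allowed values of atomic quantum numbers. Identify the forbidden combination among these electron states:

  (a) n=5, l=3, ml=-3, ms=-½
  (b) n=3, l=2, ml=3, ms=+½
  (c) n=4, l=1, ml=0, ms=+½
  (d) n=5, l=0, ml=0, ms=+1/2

(b) has |ml| = 3 > l = 2, violating −l ≤ ml ≤ l.
The remaining sets (a), (c), (d) satisfy all four rules.

(b)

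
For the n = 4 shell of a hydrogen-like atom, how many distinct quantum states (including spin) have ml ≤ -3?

2

For n = 4, l ranges over 0 … 3.
The (l, ml) pairs meeting ml ≤ -3 give: l=3 → 1.
Orbitals: 1. Each orbital carries two spin states, so 1 × 2 = 2 states.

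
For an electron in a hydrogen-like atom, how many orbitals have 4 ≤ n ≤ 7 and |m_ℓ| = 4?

12

Work shell by shell — for each n, count the (ℓ, m_ℓ) pairs that satisfy |m_ℓ| = 4:
n=5 → 2; n=6 → 4; n=7 → 6.
Total orbitals: 2 + 4 + 6 = 12.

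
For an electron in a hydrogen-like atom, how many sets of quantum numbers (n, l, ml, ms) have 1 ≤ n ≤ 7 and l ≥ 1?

Go shell by shell, enumerating (l, ml) with l ≥ 1:
n=2 → 3; n=3 → 8; n=4 → 15; n=5 → 24; n=6 → 35; n=7 → 48.
Orbitals: 3 + 8 + 15 + 24 + 35 + 48 = 133. Including both spin states (ms = ±1/2) gives 2 × 133 = 266 states.

266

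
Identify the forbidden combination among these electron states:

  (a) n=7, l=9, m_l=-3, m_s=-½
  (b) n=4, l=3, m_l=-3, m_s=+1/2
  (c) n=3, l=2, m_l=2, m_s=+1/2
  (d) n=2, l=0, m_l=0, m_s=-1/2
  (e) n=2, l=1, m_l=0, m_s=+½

(a)

(a) has l = 9 ≥ n = 7, violating 0 ≤ l ≤ n−1.
The remaining sets (b), (c), (d), (e) satisfy all four rules.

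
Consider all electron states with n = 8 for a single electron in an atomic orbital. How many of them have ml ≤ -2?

Orbitals with ml ≤ -2, by l: l=2 → 1; l=3 → 2; l=4 → 3; l=5 → 4; l=6 → 5; l=7 → 6.
Orbitals: 1 + 2 + 3 + 4 + 5 + 6 = 21. Each orbital carries two spin states, so 21 × 2 = 42 states.

42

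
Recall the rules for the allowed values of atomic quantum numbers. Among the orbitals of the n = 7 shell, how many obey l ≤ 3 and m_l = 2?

2

The n = 7 shell has l = 0 through 6; check each.
The (l, m_l) pairs meeting l ≤ 3 and m_l = 2 give: l=2 → 1; l=3 → 1.
Total orbitals: 1 + 1 = 2.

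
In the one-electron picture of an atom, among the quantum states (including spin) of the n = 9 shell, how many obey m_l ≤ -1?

72

The n = 9 shell has l = 0 through 8; check each.
Per l-value: l=1 → 1; l=2 → 2; l=3 → 3; l=4 → 4; l=5 → 5; l=6 → 6; l=7 → 7; l=8 → 8.
Orbitals: 1 + 2 + 3 + 4 + 5 + 6 + 7 + 8 = 36. Each orbital carries two spin states, so 36 × 2 = 72 states.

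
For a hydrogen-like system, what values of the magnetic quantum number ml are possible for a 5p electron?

-1, 0, 1

The 5p subshell has l = 1, and ml takes every integer from −l to +l. With l = 1 that gives the 3 values -1, 0, 1.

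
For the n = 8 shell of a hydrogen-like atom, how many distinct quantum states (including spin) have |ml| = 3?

20

Go through l = 0, …, 7 (the values permitted for n = 8).
The (l, ml) pairs meeting |ml| = 3 give: l=3 → 2; l=4 → 2; l=5 → 2; l=6 → 2; l=7 → 2.
Orbitals: 2 + 2 + 2 + 2 + 2 = 10. Each orbital carries two spin states, so 10 × 2 = 20 states.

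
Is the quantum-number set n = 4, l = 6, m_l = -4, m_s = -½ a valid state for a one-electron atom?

The orbital quantum number must satisfy 0 ≤ l ≤ n−1. With n = 4 the allowed l values are 0, 1, 2, 3, so l = 6 is out of range.

Not allowed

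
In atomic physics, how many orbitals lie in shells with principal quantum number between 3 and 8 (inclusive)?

Shell n has n² orbitals: 3²=9 + 4²=16 + 5²=25 + 6²=36 + 7²=49 + 8²=64 = 199 orbitals.

199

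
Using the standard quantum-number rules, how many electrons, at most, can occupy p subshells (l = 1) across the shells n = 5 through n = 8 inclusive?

24

A p subshell (l = 1) exists for every n ≥ 2, so shells n = 5, 6, 7, 8 each contribute one — 4 subshells.
Since each p subshell holds 2(2·1+1) = 6 electrons, the total is 4 × 6 = 24.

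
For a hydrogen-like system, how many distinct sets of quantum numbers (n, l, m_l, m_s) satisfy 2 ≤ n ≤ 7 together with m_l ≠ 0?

224

Work shell by shell — for each n, count the (l, m_l) pairs that satisfy m_l ≠ 0:
n=2 → 2; n=3 → 6; n=4 → 12; n=5 → 20; n=6 → 30; n=7 → 42.
Orbitals: 2 + 6 + 12 + 20 + 30 + 42 = 112. Including both spin states (m_s = ±1/2) gives 2 × 112 = 224 states.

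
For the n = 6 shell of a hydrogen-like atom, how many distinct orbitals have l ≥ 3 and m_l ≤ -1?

Go through l = 0, …, 5 (the values permitted for n = 6).
Contributions: l=3 → 3; l=4 → 4; l=5 → 5.
Total orbitals: 3 + 4 + 5 = 12.

12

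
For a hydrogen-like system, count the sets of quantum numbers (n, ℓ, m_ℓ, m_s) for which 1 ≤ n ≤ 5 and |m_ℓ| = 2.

Treat each shell separately and count matching orbitals:
n=3 → 2; n=4 → 4; n=5 → 6.
Orbitals: 2 + 4 + 6 = 12. Including both spin states (m_s = ±1/2) gives 2 × 12 = 24 states.

24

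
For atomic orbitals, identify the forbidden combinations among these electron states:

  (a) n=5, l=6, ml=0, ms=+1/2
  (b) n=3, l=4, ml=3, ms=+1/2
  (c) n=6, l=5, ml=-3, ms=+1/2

(a) and (b)

(a) has l = 6 ≥ n = 5, violating 0 ≤ l ≤ n−1.
(b) has l = 4 ≥ n = 3, violating 0 ≤ l ≤ n−1.
The remaining set (c) satisfies all four rules.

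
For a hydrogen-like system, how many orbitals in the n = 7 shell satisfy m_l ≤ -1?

Go through l = 0, …, 6 (the values permitted for n = 7).
The (l, m_l) pairs meeting m_l ≤ -1 give: l=1 → 1; l=2 → 2; l=3 → 3; l=4 → 4; l=5 → 5; l=6 → 6.
Total orbitals: 1 + 2 + 3 + 4 + 5 + 6 = 21.

21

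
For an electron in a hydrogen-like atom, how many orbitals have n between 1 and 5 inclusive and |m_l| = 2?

12

Go shell by shell, enumerating (l, m_l) with |m_l| = 2:
n=3 → 2; n=4 → 4; n=5 → 6.
Total orbitals: 2 + 4 + 6 = 12.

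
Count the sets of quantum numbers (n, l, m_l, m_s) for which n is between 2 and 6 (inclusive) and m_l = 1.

30

Per-shell orbital counts meeting the constraint:
n=2 → 1; n=3 → 2; n=4 → 3; n=5 → 4; n=6 → 5.
Orbitals: 1 + 2 + 3 + 4 + 5 = 15. Including both spin states (m_s = ±1/2) gives 2 × 15 = 30 states.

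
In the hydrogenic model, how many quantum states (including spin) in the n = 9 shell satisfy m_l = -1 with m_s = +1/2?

8

Go through l = 0, …, 8 (the values permitted for n = 9).
The (l, m_l) pairs meeting m_l = -1 give: l=1 → 1; l=2 → 1; l=3 → 1; l=4 → 1; l=5 → 1; l=6 → 1; l=7 → 1; l=8 → 1.
Orbitals: 1 + 1 + 1 + 1 + 1 + 1 + 1 + 1 = 8. With m_s fixed to a single value there is one state per orbital, giving 8 states.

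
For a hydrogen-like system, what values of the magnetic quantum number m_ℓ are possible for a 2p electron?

-1, 0, 1

The 2p subshell has ℓ = 1, and m_ℓ takes every integer from −ℓ to +ℓ. With ℓ = 1 that gives the 3 values -1, 0, 1.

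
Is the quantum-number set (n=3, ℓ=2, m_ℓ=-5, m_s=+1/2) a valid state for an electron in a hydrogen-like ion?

No

The magnetic quantum number must satisfy −ℓ ≤ m_ℓ ≤ ℓ. With ℓ = 2, m_ℓ can only be -2, -1, 0, 1, 2, so m_ℓ = -5 is forbidden.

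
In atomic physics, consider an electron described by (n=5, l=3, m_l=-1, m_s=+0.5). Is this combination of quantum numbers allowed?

Yes

n = 5 is a positive integer. l = 3 satisfies 0 ≤ l ≤ n−1 = 4. m_l = -1 lies in the range −l … +l (here −3 … 3). m_s = +1/2 is one of ±1/2.
All four constraints are satisfied.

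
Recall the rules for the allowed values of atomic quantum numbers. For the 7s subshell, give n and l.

The leading integer gives n = 7; the letter 's' means l = 0.

n = 7, l = 0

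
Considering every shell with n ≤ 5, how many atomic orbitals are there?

Total orbitals = 1² + 2² + 3² + 4² + 5² = 55.

55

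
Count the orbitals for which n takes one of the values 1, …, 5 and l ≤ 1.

17

Go shell by shell, enumerating (l, m_l) with l ≤ 1:
n=1 → 1; n=2 → 4; n=3 → 4; n=4 → 4; n=5 → 4.
Total orbitals: 1 + 4 + 4 + 4 + 4 = 17.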